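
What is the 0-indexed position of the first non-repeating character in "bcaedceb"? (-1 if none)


Input: bcaedceb
Character frequencies:
  'a': 1
  'b': 2
  'c': 2
  'd': 1
  'e': 2
Scanning left to right for freq == 1:
  Position 0 ('b'): freq=2, skip
  Position 1 ('c'): freq=2, skip
  Position 2 ('a'): unique! => answer = 2

2


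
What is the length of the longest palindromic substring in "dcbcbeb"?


Input: "dcbcbeb"
Checking substrings for palindromes:
  [1:4] "cbc" (len 3) => palindrome
  [2:5] "bcb" (len 3) => palindrome
  [4:7] "beb" (len 3) => palindrome
Longest palindromic substring: "cbc" with length 3

3


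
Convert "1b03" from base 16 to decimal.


Input: "1b03" in base 16
Positional expansion:
  Digit '1' (value 1) x 16^3 = 4096
  Digit 'b' (value 11) x 16^2 = 2816
  Digit '0' (value 0) x 16^1 = 0
  Digit '3' (value 3) x 16^0 = 3
Sum = 6915

6915


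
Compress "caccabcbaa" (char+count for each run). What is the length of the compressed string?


Input: caccabcbaa
Runs:
  'c' x 1 => "c1"
  'a' x 1 => "a1"
  'c' x 2 => "c2"
  'a' x 1 => "a1"
  'b' x 1 => "b1"
  'c' x 1 => "c1"
  'b' x 1 => "b1"
  'a' x 2 => "a2"
Compressed: "c1a1c2a1b1c1b1a2"
Compressed length: 16

16


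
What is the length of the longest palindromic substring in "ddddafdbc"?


Input: "ddddafdbc"
Checking substrings for palindromes:
  [0:4] "dddd" (len 4) => palindrome
  [0:3] "ddd" (len 3) => palindrome
  [1:4] "ddd" (len 3) => palindrome
  [0:2] "dd" (len 2) => palindrome
  [1:3] "dd" (len 2) => palindrome
  [2:4] "dd" (len 2) => palindrome
Longest palindromic substring: "dddd" with length 4

4


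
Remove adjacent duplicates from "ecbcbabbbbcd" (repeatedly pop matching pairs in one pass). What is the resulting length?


Input: ecbcbabbbbcd
Stack-based adjacent duplicate removal:
  Read 'e': push. Stack: e
  Read 'c': push. Stack: ec
  Read 'b': push. Stack: ecb
  Read 'c': push. Stack: ecbc
  Read 'b': push. Stack: ecbcb
  Read 'a': push. Stack: ecbcba
  Read 'b': push. Stack: ecbcbab
  Read 'b': matches stack top 'b' => pop. Stack: ecbcba
  Read 'b': push. Stack: ecbcbab
  Read 'b': matches stack top 'b' => pop. Stack: ecbcba
  Read 'c': push. Stack: ecbcbac
  Read 'd': push. Stack: ecbcbacd
Final stack: "ecbcbacd" (length 8)

8


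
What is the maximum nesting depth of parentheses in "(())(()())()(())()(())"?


Input: "(())(()())()(())()(())"
Tracking depth:
  Position 0 '(': depth becomes 1
  Position 1 '(': depth becomes 2
  Position 2 ')': depth becomes 1
  Position 3 ')': depth becomes 0
  Position 4 '(': depth becomes 1
  Position 5 '(': depth becomes 2
  Position 6 ')': depth becomes 1
  Position 7 '(': depth becomes 2
  Position 8 ')': depth becomes 1
  Position 9 ')': depth becomes 0
  Position 10 '(': depth becomes 1
  Position 11 ')': depth becomes 0
  Position 12 '(': depth becomes 1
  Position 13 '(': depth becomes 2
  Position 14 ')': depth becomes 1
  Position 15 ')': depth becomes 0
  Position 16 '(': depth becomes 1
  Position 17 ')': depth becomes 0
  Position 18 '(': depth becomes 1
  Position 19 '(': depth becomes 2
  Position 20 ')': depth becomes 1
  Position 21 ')': depth becomes 0
Maximum depth reached: 2

2


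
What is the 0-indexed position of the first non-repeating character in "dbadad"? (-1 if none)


Input: dbadad
Character frequencies:
  'a': 2
  'b': 1
  'd': 3
Scanning left to right for freq == 1:
  Position 0 ('d'): freq=3, skip
  Position 1 ('b'): unique! => answer = 1

1


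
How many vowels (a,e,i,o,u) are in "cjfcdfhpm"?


Input: cjfcdfhpm
Checking each character:
  'c' at position 0: consonant
  'j' at position 1: consonant
  'f' at position 2: consonant
  'c' at position 3: consonant
  'd' at position 4: consonant
  'f' at position 5: consonant
  'h' at position 6: consonant
  'p' at position 7: consonant
  'm' at position 8: consonant
Total vowels: 0

0


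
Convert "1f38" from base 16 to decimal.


Input: "1f38" in base 16
Positional expansion:
  Digit '1' (value 1) x 16^3 = 4096
  Digit 'f' (value 15) x 16^2 = 3840
  Digit '3' (value 3) x 16^1 = 48
  Digit '8' (value 8) x 16^0 = 8
Sum = 7992

7992


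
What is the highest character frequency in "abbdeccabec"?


Input: abbdeccabec
Character counts:
  'a': 2
  'b': 3
  'c': 3
  'd': 1
  'e': 2
Maximum frequency: 3

3


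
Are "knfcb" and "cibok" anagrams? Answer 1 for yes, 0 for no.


Strings: "knfcb", "cibok"
Sorted first:  bcfkn
Sorted second: bciko
Differ at position 2: 'f' vs 'i' => not anagrams

0


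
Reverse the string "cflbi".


Input: cflbi
Reading characters right to left:
  Position 4: 'i'
  Position 3: 'b'
  Position 2: 'l'
  Position 1: 'f'
  Position 0: 'c'
Reversed: iblfc

iblfc


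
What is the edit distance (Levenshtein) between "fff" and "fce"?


Computing edit distance: "fff" -> "fce"
DP table:
           f    c    e
      0    1    2    3
  f   1    0    1    2
  f   2    1    1    2
  f   3    2    2    2
Edit distance = dp[3][3] = 2

2


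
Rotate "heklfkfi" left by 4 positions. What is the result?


Input: "heklfkfi", rotate left by 4
First 4 characters: "hekl"
Remaining characters: "fkfi"
Concatenate remaining + first: "fkfi" + "hekl" = "fkfihekl"

fkfihekl


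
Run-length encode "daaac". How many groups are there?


Input: daaac
Scanning for consecutive runs:
  Group 1: 'd' x 1 (positions 0-0)
  Group 2: 'a' x 3 (positions 1-3)
  Group 3: 'c' x 1 (positions 4-4)
Total groups: 3

3


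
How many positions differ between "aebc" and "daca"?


Comparing "aebc" and "daca" position by position:
  Position 0: 'a' vs 'd' => DIFFER
  Position 1: 'e' vs 'a' => DIFFER
  Position 2: 'b' vs 'c' => DIFFER
  Position 3: 'c' vs 'a' => DIFFER
Positions that differ: 4

4


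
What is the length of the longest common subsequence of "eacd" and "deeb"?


LCS of "eacd" and "deeb"
DP table:
           d    e    e    b
      0    0    0    0    0
  e   0    0    1    1    1
  a   0    0    1    1    1
  c   0    0    1    1    1
  d   0    1    1    1    1
LCS length = dp[4][4] = 1

1


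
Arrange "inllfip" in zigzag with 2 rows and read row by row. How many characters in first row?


Zigzag "inllfip" into 2 rows:
Placing characters:
  'i' => row 0
  'n' => row 1
  'l' => row 0
  'l' => row 1
  'f' => row 0
  'i' => row 1
  'p' => row 0
Rows:
  Row 0: "ilfp"
  Row 1: "nli"
First row length: 4

4


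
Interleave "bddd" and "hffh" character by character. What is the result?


Interleaving "bddd" and "hffh":
  Position 0: 'b' from first, 'h' from second => "bh"
  Position 1: 'd' from first, 'f' from second => "df"
  Position 2: 'd' from first, 'f' from second => "df"
  Position 3: 'd' from first, 'h' from second => "dh"
Result: bhdfdfdh

bhdfdfdh


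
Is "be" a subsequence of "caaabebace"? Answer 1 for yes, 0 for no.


Check if "be" is a subsequence of "caaabebace"
Greedy scan:
  Position 0 ('c'): no match needed
  Position 1 ('a'): no match needed
  Position 2 ('a'): no match needed
  Position 3 ('a'): no match needed
  Position 4 ('b'): matches sub[0] = 'b'
  Position 5 ('e'): matches sub[1] = 'e'
  Position 6 ('b'): no match needed
  Position 7 ('a'): no match needed
  Position 8 ('c'): no match needed
  Position 9 ('e'): no match needed
All 2 characters matched => is a subsequence

1


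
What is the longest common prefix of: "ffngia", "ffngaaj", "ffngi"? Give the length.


Words: ffngia, ffngaaj, ffngi
  Position 0: all 'f' => match
  Position 1: all 'f' => match
  Position 2: all 'n' => match
  Position 3: all 'g' => match
  Position 4: ('i', 'a', 'i') => mismatch, stop
LCP = "ffng" (length 4)

4


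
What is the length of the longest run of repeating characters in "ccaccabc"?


Input: "ccaccabc"
Scanning for longest run:
  Position 1 ('c'): continues run of 'c', length=2
  Position 2 ('a'): new char, reset run to 1
  Position 3 ('c'): new char, reset run to 1
  Position 4 ('c'): continues run of 'c', length=2
  Position 5 ('a'): new char, reset run to 1
  Position 6 ('b'): new char, reset run to 1
  Position 7 ('c'): new char, reset run to 1
Longest run: 'c' with length 2

2


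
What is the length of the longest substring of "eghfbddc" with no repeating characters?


Input: "eghfbddc"
Sliding window (track last position of each char):
  Position 0 ('e'): window [0,0] length 1 -- new best
  Position 1 ('g'): window [0,1] length 2 -- new best
  Position 2 ('h'): window [0,2] length 3 -- new best
  Position 3 ('f'): window [0,3] length 4 -- new best
  Position 4 ('b'): window [0,4] length 5 -- new best
  Position 5 ('d'): window [0,5] length 6 -- new best
  Position 6 ('d'): repeat (last at 5), move window start to 6
  Position 6 ('d'): window [6,6] length 1
  Position 7 ('c'): window [6,7] length 2
Longest substring with no repeats: "eghfbd" with length 6

6


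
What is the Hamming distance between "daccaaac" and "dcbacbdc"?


Comparing "daccaaac" and "dcbacbdc" position by position:
  Position 0: 'd' vs 'd' => same
  Position 1: 'a' vs 'c' => differ
  Position 2: 'c' vs 'b' => differ
  Position 3: 'c' vs 'a' => differ
  Position 4: 'a' vs 'c' => differ
  Position 5: 'a' vs 'b' => differ
  Position 6: 'a' vs 'd' => differ
  Position 7: 'c' vs 'c' => same
Total differences (Hamming distance): 6

6


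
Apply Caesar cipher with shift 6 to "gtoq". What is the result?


Caesar cipher: shift "gtoq" by 6
  'g' (pos 6) + 6 = pos 12 = 'm'
  't' (pos 19) + 6 = pos 25 = 'z'
  'o' (pos 14) + 6 = pos 20 = 'u'
  'q' (pos 16) + 6 = pos 22 = 'w'
Result: mzuw

mzuw


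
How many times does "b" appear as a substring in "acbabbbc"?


Searching for "b" in "acbabbbc"
Scanning each position:
  Position 0: "a" => no
  Position 1: "c" => no
  Position 2: "b" => MATCH
  Position 3: "a" => no
  Position 4: "b" => MATCH
  Position 5: "b" => MATCH
  Position 6: "b" => MATCH
  Position 7: "c" => no
Total occurrences: 4

4


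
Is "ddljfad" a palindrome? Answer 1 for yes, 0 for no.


Input: ddljfad
Reversed: dafjldd
  Compare pos 0 ('d') with pos 6 ('d'): match
  Compare pos 1 ('d') with pos 5 ('a'): MISMATCH
  Compare pos 2 ('l') with pos 4 ('f'): MISMATCH
Result: not a palindrome

0


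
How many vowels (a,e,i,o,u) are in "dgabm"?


Input: dgabm
Checking each character:
  'd' at position 0: consonant
  'g' at position 1: consonant
  'a' at position 2: vowel (running total: 1)
  'b' at position 3: consonant
  'm' at position 4: consonant
Total vowels: 1

1


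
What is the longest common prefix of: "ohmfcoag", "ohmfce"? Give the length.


Words: ohmfcoag, ohmfce
  Position 0: all 'o' => match
  Position 1: all 'h' => match
  Position 2: all 'm' => match
  Position 3: all 'f' => match
  Position 4: all 'c' => match
  Position 5: ('o', 'e') => mismatch, stop
LCP = "ohmfc" (length 5)

5


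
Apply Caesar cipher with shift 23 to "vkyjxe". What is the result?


Caesar cipher: shift "vkyjxe" by 23
  'v' (pos 21) + 23 = pos 18 = 's'
  'k' (pos 10) + 23 = pos 7 = 'h'
  'y' (pos 24) + 23 = pos 21 = 'v'
  'j' (pos 9) + 23 = pos 6 = 'g'
  'x' (pos 23) + 23 = pos 20 = 'u'
  'e' (pos 4) + 23 = pos 1 = 'b'
Result: shvgub

shvgub


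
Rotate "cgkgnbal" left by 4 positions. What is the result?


Input: "cgkgnbal", rotate left by 4
First 4 characters: "cgkg"
Remaining characters: "nbal"
Concatenate remaining + first: "nbal" + "cgkg" = "nbalcgkg"

nbalcgkg


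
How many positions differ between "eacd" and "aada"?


Comparing "eacd" and "aada" position by position:
  Position 0: 'e' vs 'a' => DIFFER
  Position 1: 'a' vs 'a' => same
  Position 2: 'c' vs 'd' => DIFFER
  Position 3: 'd' vs 'a' => DIFFER
Positions that differ: 3

3


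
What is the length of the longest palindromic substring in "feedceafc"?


Input: "feedceafc"
Checking substrings for palindromes:
  [1:3] "ee" (len 2) => palindrome
Longest palindromic substring: "ee" with length 2

2


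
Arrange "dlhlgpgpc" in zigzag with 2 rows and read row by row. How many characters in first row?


Zigzag "dlhlgpgpc" into 2 rows:
Placing characters:
  'd' => row 0
  'l' => row 1
  'h' => row 0
  'l' => row 1
  'g' => row 0
  'p' => row 1
  'g' => row 0
  'p' => row 1
  'c' => row 0
Rows:
  Row 0: "dhggc"
  Row 1: "llpp"
First row length: 5

5


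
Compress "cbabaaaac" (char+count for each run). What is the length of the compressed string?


Input: cbabaaaac
Runs:
  'c' x 1 => "c1"
  'b' x 1 => "b1"
  'a' x 1 => "a1"
  'b' x 1 => "b1"
  'a' x 4 => "a4"
  'c' x 1 => "c1"
Compressed: "c1b1a1b1a4c1"
Compressed length: 12

12


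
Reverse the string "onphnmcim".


Input: onphnmcim
Reading characters right to left:
  Position 8: 'm'
  Position 7: 'i'
  Position 6: 'c'
  Position 5: 'm'
  Position 4: 'n'
  Position 3: 'h'
  Position 2: 'p'
  Position 1: 'n'
  Position 0: 'o'
Reversed: micmnhpno

micmnhpno


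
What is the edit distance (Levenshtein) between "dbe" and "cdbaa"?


Computing edit distance: "dbe" -> "cdbaa"
DP table:
           c    d    b    a    a
      0    1    2    3    4    5
  d   1    1    1    2    3    4
  b   2    2    2    1    2    3
  e   3    3    3    2    2    3
Edit distance = dp[3][5] = 3

3


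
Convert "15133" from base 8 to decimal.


Input: "15133" in base 8
Positional expansion:
  Digit '1' (value 1) x 8^4 = 4096
  Digit '5' (value 5) x 8^3 = 2560
  Digit '1' (value 1) x 8^2 = 64
  Digit '3' (value 3) x 8^1 = 24
  Digit '3' (value 3) x 8^0 = 3
Sum = 6747

6747


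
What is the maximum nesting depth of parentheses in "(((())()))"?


Input: "(((())()))"
Tracking depth:
  Position 0 '(': depth becomes 1
  Position 1 '(': depth becomes 2
  Position 2 '(': depth becomes 3
  Position 3 '(': depth becomes 4
  Position 4 ')': depth becomes 3
  Position 5 ')': depth becomes 2
  Position 6 '(': depth becomes 3
  Position 7 ')': depth becomes 2
  Position 8 ')': depth becomes 1
  Position 9 ')': depth becomes 0
Maximum depth reached: 4

4


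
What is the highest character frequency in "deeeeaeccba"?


Input: deeeeaeccba
Character counts:
  'a': 2
  'b': 1
  'c': 2
  'd': 1
  'e': 5
Maximum frequency: 5

5


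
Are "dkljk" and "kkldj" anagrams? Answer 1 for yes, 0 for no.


Strings: "dkljk", "kkldj"
Sorted first:  djkkl
Sorted second: djkkl
Sorted forms match => anagrams

1


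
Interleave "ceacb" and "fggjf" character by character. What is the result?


Interleaving "ceacb" and "fggjf":
  Position 0: 'c' from first, 'f' from second => "cf"
  Position 1: 'e' from first, 'g' from second => "eg"
  Position 2: 'a' from first, 'g' from second => "ag"
  Position 3: 'c' from first, 'j' from second => "cj"
  Position 4: 'b' from first, 'f' from second => "bf"
Result: cfegagcjbf

cfegagcjbf


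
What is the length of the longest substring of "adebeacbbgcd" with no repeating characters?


Input: "adebeacbbgcd"
Sliding window (track last position of each char):
  Position 0 ('a'): window [0,0] length 1 -- new best
  Position 1 ('d'): window [0,1] length 2 -- new best
  Position 2 ('e'): window [0,2] length 3 -- new best
  Position 3 ('b'): window [0,3] length 4 -- new best
  Position 4 ('e'): repeat (last at 2), move window start to 3
  Position 4 ('e'): window [3,4] length 2
  Position 5 ('a'): window [3,5] length 3
  Position 6 ('c'): window [3,6] length 4
  Position 7 ('b'): repeat (last at 3), move window start to 4
  Position 7 ('b'): window [4,7] length 4
  Position 8 ('b'): repeat (last at 7), move window start to 8
  Position 8 ('b'): window [8,8] length 1
  Position 9 ('g'): window [8,9] length 2
  Position 10 ('c'): window [8,10] length 3
  Position 11 ('d'): window [8,11] length 4
Longest substring with no repeats: "adeb" with length 4

4


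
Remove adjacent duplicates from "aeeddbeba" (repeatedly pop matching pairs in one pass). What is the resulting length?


Input: aeeddbeba
Stack-based adjacent duplicate removal:
  Read 'a': push. Stack: a
  Read 'e': push. Stack: ae
  Read 'e': matches stack top 'e' => pop. Stack: a
  Read 'd': push. Stack: ad
  Read 'd': matches stack top 'd' => pop. Stack: a
  Read 'b': push. Stack: ab
  Read 'e': push. Stack: abe
  Read 'b': push. Stack: abeb
  Read 'a': push. Stack: abeba
Final stack: "abeba" (length 5)

5


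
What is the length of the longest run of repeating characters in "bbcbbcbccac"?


Input: "bbcbbcbccac"
Scanning for longest run:
  Position 1 ('b'): continues run of 'b', length=2
  Position 2 ('c'): new char, reset run to 1
  Position 3 ('b'): new char, reset run to 1
  Position 4 ('b'): continues run of 'b', length=2
  Position 5 ('c'): new char, reset run to 1
  Position 6 ('b'): new char, reset run to 1
  Position 7 ('c'): new char, reset run to 1
  Position 8 ('c'): continues run of 'c', length=2
  Position 9 ('a'): new char, reset run to 1
  Position 10 ('c'): new char, reset run to 1
Longest run: 'b' with length 2

2


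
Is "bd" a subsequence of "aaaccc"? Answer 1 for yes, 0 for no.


Check if "bd" is a subsequence of "aaaccc"
Greedy scan:
  Position 0 ('a'): no match needed
  Position 1 ('a'): no match needed
  Position 2 ('a'): no match needed
  Position 3 ('c'): no match needed
  Position 4 ('c'): no match needed
  Position 5 ('c'): no match needed
Only matched 0/2 characters => not a subsequence

0


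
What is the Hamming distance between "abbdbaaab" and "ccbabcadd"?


Comparing "abbdbaaab" and "ccbabcadd" position by position:
  Position 0: 'a' vs 'c' => differ
  Position 1: 'b' vs 'c' => differ
  Position 2: 'b' vs 'b' => same
  Position 3: 'd' vs 'a' => differ
  Position 4: 'b' vs 'b' => same
  Position 5: 'a' vs 'c' => differ
  Position 6: 'a' vs 'a' => same
  Position 7: 'a' vs 'd' => differ
  Position 8: 'b' vs 'd' => differ
Total differences (Hamming distance): 6

6


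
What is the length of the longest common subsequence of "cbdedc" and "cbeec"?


LCS of "cbdedc" and "cbeec"
DP table:
           c    b    e    e    c
      0    0    0    0    0    0
  c   0    1    1    1    1    1
  b   0    1    2    2    2    2
  d   0    1    2    2    2    2
  e   0    1    2    3    3    3
  d   0    1    2    3    3    3
  c   0    1    2    3    3    4
LCS length = dp[6][5] = 4

4


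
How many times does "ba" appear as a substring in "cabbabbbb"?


Searching for "ba" in "cabbabbbb"
Scanning each position:
  Position 0: "ca" => no
  Position 1: "ab" => no
  Position 2: "bb" => no
  Position 3: "ba" => MATCH
  Position 4: "ab" => no
  Position 5: "bb" => no
  Position 6: "bb" => no
  Position 7: "bb" => no
Total occurrences: 1

1


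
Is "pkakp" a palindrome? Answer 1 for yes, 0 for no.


Input: pkakp
Reversed: pkakp
  Compare pos 0 ('p') with pos 4 ('p'): match
  Compare pos 1 ('k') with pos 3 ('k'): match
Result: palindrome

1


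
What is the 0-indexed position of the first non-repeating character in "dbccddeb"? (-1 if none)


Input: dbccddeb
Character frequencies:
  'b': 2
  'c': 2
  'd': 3
  'e': 1
Scanning left to right for freq == 1:
  Position 0 ('d'): freq=3, skip
  Position 1 ('b'): freq=2, skip
  Position 2 ('c'): freq=2, skip
  Position 3 ('c'): freq=2, skip
  Position 4 ('d'): freq=3, skip
  Position 5 ('d'): freq=3, skip
  Position 6 ('e'): unique! => answer = 6

6


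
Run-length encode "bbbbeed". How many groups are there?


Input: bbbbeed
Scanning for consecutive runs:
  Group 1: 'b' x 4 (positions 0-3)
  Group 2: 'e' x 2 (positions 4-5)
  Group 3: 'd' x 1 (positions 6-6)
Total groups: 3

3


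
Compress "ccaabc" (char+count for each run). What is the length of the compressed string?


Input: ccaabc
Runs:
  'c' x 2 => "c2"
  'a' x 2 => "a2"
  'b' x 1 => "b1"
  'c' x 1 => "c1"
Compressed: "c2a2b1c1"
Compressed length: 8

8


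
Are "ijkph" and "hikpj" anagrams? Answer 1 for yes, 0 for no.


Strings: "ijkph", "hikpj"
Sorted first:  hijkp
Sorted second: hijkp
Sorted forms match => anagrams

1


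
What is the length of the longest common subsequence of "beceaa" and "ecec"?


LCS of "beceaa" and "ecec"
DP table:
           e    c    e    c
      0    0    0    0    0
  b   0    0    0    0    0
  e   0    1    1    1    1
  c   0    1    2    2    2
  e   0    1    2    3    3
  a   0    1    2    3    3
  a   0    1    2    3    3
LCS length = dp[6][4] = 3

3


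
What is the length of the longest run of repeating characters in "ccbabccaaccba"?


Input: "ccbabccaaccba"
Scanning for longest run:
  Position 1 ('c'): continues run of 'c', length=2
  Position 2 ('b'): new char, reset run to 1
  Position 3 ('a'): new char, reset run to 1
  Position 4 ('b'): new char, reset run to 1
  Position 5 ('c'): new char, reset run to 1
  Position 6 ('c'): continues run of 'c', length=2
  Position 7 ('a'): new char, reset run to 1
  Position 8 ('a'): continues run of 'a', length=2
  Position 9 ('c'): new char, reset run to 1
  Position 10 ('c'): continues run of 'c', length=2
  Position 11 ('b'): new char, reset run to 1
  Position 12 ('a'): new char, reset run to 1
Longest run: 'c' with length 2

2


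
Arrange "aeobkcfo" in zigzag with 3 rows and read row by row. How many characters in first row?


Zigzag "aeobkcfo" into 3 rows:
Placing characters:
  'a' => row 0
  'e' => row 1
  'o' => row 2
  'b' => row 1
  'k' => row 0
  'c' => row 1
  'f' => row 2
  'o' => row 1
Rows:
  Row 0: "ak"
  Row 1: "ebco"
  Row 2: "of"
First row length: 2

2


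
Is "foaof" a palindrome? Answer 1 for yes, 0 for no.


Input: foaof
Reversed: foaof
  Compare pos 0 ('f') with pos 4 ('f'): match
  Compare pos 1 ('o') with pos 3 ('o'): match
Result: palindrome

1


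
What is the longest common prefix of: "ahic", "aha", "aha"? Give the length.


Words: ahic, aha, aha
  Position 0: all 'a' => match
  Position 1: all 'h' => match
  Position 2: ('i', 'a', 'a') => mismatch, stop
LCP = "ah" (length 2)

2


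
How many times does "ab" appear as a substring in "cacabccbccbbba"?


Searching for "ab" in "cacabccbccbbba"
Scanning each position:
  Position 0: "ca" => no
  Position 1: "ac" => no
  Position 2: "ca" => no
  Position 3: "ab" => MATCH
  Position 4: "bc" => no
  Position 5: "cc" => no
  Position 6: "cb" => no
  Position 7: "bc" => no
  Position 8: "cc" => no
  Position 9: "cb" => no
  Position 10: "bb" => no
  Position 11: "bb" => no
  Position 12: "ba" => no
Total occurrences: 1

1


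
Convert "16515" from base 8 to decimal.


Input: "16515" in base 8
Positional expansion:
  Digit '1' (value 1) x 8^4 = 4096
  Digit '6' (value 6) x 8^3 = 3072
  Digit '5' (value 5) x 8^2 = 320
  Digit '1' (value 1) x 8^1 = 8
  Digit '5' (value 5) x 8^0 = 5
Sum = 7501

7501


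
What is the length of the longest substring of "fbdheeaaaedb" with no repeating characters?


Input: "fbdheeaaaedb"
Sliding window (track last position of each char):
  Position 0 ('f'): window [0,0] length 1 -- new best
  Position 1 ('b'): window [0,1] length 2 -- new best
  Position 2 ('d'): window [0,2] length 3 -- new best
  Position 3 ('h'): window [0,3] length 4 -- new best
  Position 4 ('e'): window [0,4] length 5 -- new best
  Position 5 ('e'): repeat (last at 4), move window start to 5
  Position 5 ('e'): window [5,5] length 1
  Position 6 ('a'): window [5,6] length 2
  Position 7 ('a'): repeat (last at 6), move window start to 7
  Position 7 ('a'): window [7,7] length 1
  Position 8 ('a'): repeat (last at 7), move window start to 8
  Position 8 ('a'): window [8,8] length 1
  Position 9 ('e'): window [8,9] length 2
  Position 10 ('d'): window [8,10] length 3
  Position 11 ('b'): window [8,11] length 4
Longest substring with no repeats: "fbdhe" with length 5

5


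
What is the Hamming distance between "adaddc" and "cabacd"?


Comparing "adaddc" and "cabacd" position by position:
  Position 0: 'a' vs 'c' => differ
  Position 1: 'd' vs 'a' => differ
  Position 2: 'a' vs 'b' => differ
  Position 3: 'd' vs 'a' => differ
  Position 4: 'd' vs 'c' => differ
  Position 5: 'c' vs 'd' => differ
Total differences (Hamming distance): 6

6


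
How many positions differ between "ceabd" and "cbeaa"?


Comparing "ceabd" and "cbeaa" position by position:
  Position 0: 'c' vs 'c' => same
  Position 1: 'e' vs 'b' => DIFFER
  Position 2: 'a' vs 'e' => DIFFER
  Position 3: 'b' vs 'a' => DIFFER
  Position 4: 'd' vs 'a' => DIFFER
Positions that differ: 4

4


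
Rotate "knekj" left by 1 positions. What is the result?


Input: "knekj", rotate left by 1
First 1 characters: "k"
Remaining characters: "nekj"
Concatenate remaining + first: "nekj" + "k" = "nekjk"

nekjk


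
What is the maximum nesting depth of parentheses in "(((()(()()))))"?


Input: "(((()(()()))))"
Tracking depth:
  Position 0 '(': depth becomes 1
  Position 1 '(': depth becomes 2
  Position 2 '(': depth becomes 3
  Position 3 '(': depth becomes 4
  Position 4 ')': depth becomes 3
  Position 5 '(': depth becomes 4
  Position 6 '(': depth becomes 5
  Position 7 ')': depth becomes 4
  Position 8 '(': depth becomes 5
  Position 9 ')': depth becomes 4
  Position 10 ')': depth becomes 3
  Position 11 ')': depth becomes 2
  Position 12 ')': depth becomes 1
  Position 13 ')': depth becomes 0
Maximum depth reached: 5

5


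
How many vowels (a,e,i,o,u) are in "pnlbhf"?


Input: pnlbhf
Checking each character:
  'p' at position 0: consonant
  'n' at position 1: consonant
  'l' at position 2: consonant
  'b' at position 3: consonant
  'h' at position 4: consonant
  'f' at position 5: consonant
Total vowels: 0

0


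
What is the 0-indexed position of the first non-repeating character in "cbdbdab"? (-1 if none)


Input: cbdbdab
Character frequencies:
  'a': 1
  'b': 3
  'c': 1
  'd': 2
Scanning left to right for freq == 1:
  Position 0 ('c'): unique! => answer = 0

0


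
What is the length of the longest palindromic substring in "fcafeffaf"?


Input: "fcafeffaf"
Checking substrings for palindromes:
  [3:6] "fef" (len 3) => palindrome
  [6:9] "faf" (len 3) => palindrome
  [5:7] "ff" (len 2) => palindrome
Longest palindromic substring: "fef" with length 3

3


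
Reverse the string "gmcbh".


Input: gmcbh
Reading characters right to left:
  Position 4: 'h'
  Position 3: 'b'
  Position 2: 'c'
  Position 1: 'm'
  Position 0: 'g'
Reversed: hbcmg

hbcmg


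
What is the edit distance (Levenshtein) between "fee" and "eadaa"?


Computing edit distance: "fee" -> "eadaa"
DP table:
           e    a    d    a    a
      0    1    2    3    4    5
  f   1    1    2    3    4    5
  e   2    1    2    3    4    5
  e   3    2    2    3    4    5
Edit distance = dp[3][5] = 5

5


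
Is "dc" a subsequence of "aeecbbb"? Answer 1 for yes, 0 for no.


Check if "dc" is a subsequence of "aeecbbb"
Greedy scan:
  Position 0 ('a'): no match needed
  Position 1 ('e'): no match needed
  Position 2 ('e'): no match needed
  Position 3 ('c'): no match needed
  Position 4 ('b'): no match needed
  Position 5 ('b'): no match needed
  Position 6 ('b'): no match needed
Only matched 0/2 characters => not a subsequence

0


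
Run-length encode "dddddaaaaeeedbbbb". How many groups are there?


Input: dddddaaaaeeedbbbb
Scanning for consecutive runs:
  Group 1: 'd' x 5 (positions 0-4)
  Group 2: 'a' x 4 (positions 5-8)
  Group 3: 'e' x 3 (positions 9-11)
  Group 4: 'd' x 1 (positions 12-12)
  Group 5: 'b' x 4 (positions 13-16)
Total groups: 5

5


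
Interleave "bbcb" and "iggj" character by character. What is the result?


Interleaving "bbcb" and "iggj":
  Position 0: 'b' from first, 'i' from second => "bi"
  Position 1: 'b' from first, 'g' from second => "bg"
  Position 2: 'c' from first, 'g' from second => "cg"
  Position 3: 'b' from first, 'j' from second => "bj"
Result: bibgcgbj

bibgcgbj


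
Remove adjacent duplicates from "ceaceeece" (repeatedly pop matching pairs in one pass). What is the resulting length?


Input: ceaceeece
Stack-based adjacent duplicate removal:
  Read 'c': push. Stack: c
  Read 'e': push. Stack: ce
  Read 'a': push. Stack: cea
  Read 'c': push. Stack: ceac
  Read 'e': push. Stack: ceace
  Read 'e': matches stack top 'e' => pop. Stack: ceac
  Read 'e': push. Stack: ceace
  Read 'c': push. Stack: ceacec
  Read 'e': push. Stack: ceacece
Final stack: "ceacece" (length 7)

7


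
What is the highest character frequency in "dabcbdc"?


Input: dabcbdc
Character counts:
  'a': 1
  'b': 2
  'c': 2
  'd': 2
Maximum frequency: 2

2


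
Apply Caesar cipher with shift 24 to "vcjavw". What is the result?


Caesar cipher: shift "vcjavw" by 24
  'v' (pos 21) + 24 = pos 19 = 't'
  'c' (pos 2) + 24 = pos 0 = 'a'
  'j' (pos 9) + 24 = pos 7 = 'h'
  'a' (pos 0) + 24 = pos 24 = 'y'
  'v' (pos 21) + 24 = pos 19 = 't'
  'w' (pos 22) + 24 = pos 20 = 'u'
Result: tahytu

tahytu


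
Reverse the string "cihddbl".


Input: cihddbl
Reading characters right to left:
  Position 6: 'l'
  Position 5: 'b'
  Position 4: 'd'
  Position 3: 'd'
  Position 2: 'h'
  Position 1: 'i'
  Position 0: 'c'
Reversed: lbddhic

lbddhic


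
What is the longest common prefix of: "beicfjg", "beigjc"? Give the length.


Words: beicfjg, beigjc
  Position 0: all 'b' => match
  Position 1: all 'e' => match
  Position 2: all 'i' => match
  Position 3: ('c', 'g') => mismatch, stop
LCP = "bei" (length 3)

3


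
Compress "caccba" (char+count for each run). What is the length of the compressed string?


Input: caccba
Runs:
  'c' x 1 => "c1"
  'a' x 1 => "a1"
  'c' x 2 => "c2"
  'b' x 1 => "b1"
  'a' x 1 => "a1"
Compressed: "c1a1c2b1a1"
Compressed length: 10

10


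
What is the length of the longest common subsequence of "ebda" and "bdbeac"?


LCS of "ebda" and "bdbeac"
DP table:
           b    d    b    e    a    c
      0    0    0    0    0    0    0
  e   0    0    0    0    1    1    1
  b   0    1    1    1    1    1    1
  d   0    1    2    2    2    2    2
  a   0    1    2    2    2    3    3
LCS length = dp[4][6] = 3

3


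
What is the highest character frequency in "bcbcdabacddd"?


Input: bcbcdabacddd
Character counts:
  'a': 2
  'b': 3
  'c': 3
  'd': 4
Maximum frequency: 4

4


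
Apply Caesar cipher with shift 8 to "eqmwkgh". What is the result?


Caesar cipher: shift "eqmwkgh" by 8
  'e' (pos 4) + 8 = pos 12 = 'm'
  'q' (pos 16) + 8 = pos 24 = 'y'
  'm' (pos 12) + 8 = pos 20 = 'u'
  'w' (pos 22) + 8 = pos 4 = 'e'
  'k' (pos 10) + 8 = pos 18 = 's'
  'g' (pos 6) + 8 = pos 14 = 'o'
  'h' (pos 7) + 8 = pos 15 = 'p'
Result: myuesop

myuesop


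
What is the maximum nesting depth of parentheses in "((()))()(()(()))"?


Input: "((()))()(()(()))"
Tracking depth:
  Position 0 '(': depth becomes 1
  Position 1 '(': depth becomes 2
  Position 2 '(': depth becomes 3
  Position 3 ')': depth becomes 2
  Position 4 ')': depth becomes 1
  Position 5 ')': depth becomes 0
  Position 6 '(': depth becomes 1
  Position 7 ')': depth becomes 0
  Position 8 '(': depth becomes 1
  Position 9 '(': depth becomes 2
  Position 10 ')': depth becomes 1
  Position 11 '(': depth becomes 2
  Position 12 '(': depth becomes 3
  Position 13 ')': depth becomes 2
  Position 14 ')': depth becomes 1
  Position 15 ')': depth becomes 0
Maximum depth reached: 3

3


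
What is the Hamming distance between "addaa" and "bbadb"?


Comparing "addaa" and "bbadb" position by position:
  Position 0: 'a' vs 'b' => differ
  Position 1: 'd' vs 'b' => differ
  Position 2: 'd' vs 'a' => differ
  Position 3: 'a' vs 'd' => differ
  Position 4: 'a' vs 'b' => differ
Total differences (Hamming distance): 5

5


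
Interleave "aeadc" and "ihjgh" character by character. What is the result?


Interleaving "aeadc" and "ihjgh":
  Position 0: 'a' from first, 'i' from second => "ai"
  Position 1: 'e' from first, 'h' from second => "eh"
  Position 2: 'a' from first, 'j' from second => "aj"
  Position 3: 'd' from first, 'g' from second => "dg"
  Position 4: 'c' from first, 'h' from second => "ch"
Result: aiehajdgch

aiehajdgch


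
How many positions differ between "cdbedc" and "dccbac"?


Comparing "cdbedc" and "dccbac" position by position:
  Position 0: 'c' vs 'd' => DIFFER
  Position 1: 'd' vs 'c' => DIFFER
  Position 2: 'b' vs 'c' => DIFFER
  Position 3: 'e' vs 'b' => DIFFER
  Position 4: 'd' vs 'a' => DIFFER
  Position 5: 'c' vs 'c' => same
Positions that differ: 5

5


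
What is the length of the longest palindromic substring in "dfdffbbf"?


Input: "dfdffbbf"
Checking substrings for palindromes:
  [4:8] "fbbf" (len 4) => palindrome
  [0:3] "dfd" (len 3) => palindrome
  [1:4] "fdf" (len 3) => palindrome
  [3:5] "ff" (len 2) => palindrome
  [5:7] "bb" (len 2) => palindrome
Longest palindromic substring: "fbbf" with length 4

4


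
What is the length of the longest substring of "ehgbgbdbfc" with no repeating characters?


Input: "ehgbgbdbfc"
Sliding window (track last position of each char):
  Position 0 ('e'): window [0,0] length 1 -- new best
  Position 1 ('h'): window [0,1] length 2 -- new best
  Position 2 ('g'): window [0,2] length 3 -- new best
  Position 3 ('b'): window [0,3] length 4 -- new best
  Position 4 ('g'): repeat (last at 2), move window start to 3
  Position 4 ('g'): window [3,4] length 2
  Position 5 ('b'): repeat (last at 3), move window start to 4
  Position 5 ('b'): window [4,5] length 2
  Position 6 ('d'): window [4,6] length 3
  Position 7 ('b'): repeat (last at 5), move window start to 6
  Position 7 ('b'): window [6,7] length 2
  Position 8 ('f'): window [6,8] length 3
  Position 9 ('c'): window [6,9] length 4
Longest substring with no repeats: "ehgb" with length 4

4


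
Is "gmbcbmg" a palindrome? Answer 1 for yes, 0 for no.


Input: gmbcbmg
Reversed: gmbcbmg
  Compare pos 0 ('g') with pos 6 ('g'): match
  Compare pos 1 ('m') with pos 5 ('m'): match
  Compare pos 2 ('b') with pos 4 ('b'): match
Result: palindrome

1


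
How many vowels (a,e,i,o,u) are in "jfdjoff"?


Input: jfdjoff
Checking each character:
  'j' at position 0: consonant
  'f' at position 1: consonant
  'd' at position 2: consonant
  'j' at position 3: consonant
  'o' at position 4: vowel (running total: 1)
  'f' at position 5: consonant
  'f' at position 6: consonant
Total vowels: 1

1


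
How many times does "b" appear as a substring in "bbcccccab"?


Searching for "b" in "bbcccccab"
Scanning each position:
  Position 0: "b" => MATCH
  Position 1: "b" => MATCH
  Position 2: "c" => no
  Position 3: "c" => no
  Position 4: "c" => no
  Position 5: "c" => no
  Position 6: "c" => no
  Position 7: "a" => no
  Position 8: "b" => MATCH
Total occurrences: 3

3


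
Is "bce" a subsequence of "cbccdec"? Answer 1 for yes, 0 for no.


Check if "bce" is a subsequence of "cbccdec"
Greedy scan:
  Position 0 ('c'): no match needed
  Position 1 ('b'): matches sub[0] = 'b'
  Position 2 ('c'): matches sub[1] = 'c'
  Position 3 ('c'): no match needed
  Position 4 ('d'): no match needed
  Position 5 ('e'): matches sub[2] = 'e'
  Position 6 ('c'): no match needed
All 3 characters matched => is a subsequence

1


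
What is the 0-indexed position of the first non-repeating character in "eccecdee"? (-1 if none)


Input: eccecdee
Character frequencies:
  'c': 3
  'd': 1
  'e': 4
Scanning left to right for freq == 1:
  Position 0 ('e'): freq=4, skip
  Position 1 ('c'): freq=3, skip
  Position 2 ('c'): freq=3, skip
  Position 3 ('e'): freq=4, skip
  Position 4 ('c'): freq=3, skip
  Position 5 ('d'): unique! => answer = 5

5


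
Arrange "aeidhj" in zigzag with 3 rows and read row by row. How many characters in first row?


Zigzag "aeidhj" into 3 rows:
Placing characters:
  'a' => row 0
  'e' => row 1
  'i' => row 2
  'd' => row 1
  'h' => row 0
  'j' => row 1
Rows:
  Row 0: "ah"
  Row 1: "edj"
  Row 2: "i"
First row length: 2

2


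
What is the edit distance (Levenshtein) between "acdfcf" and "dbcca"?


Computing edit distance: "acdfcf" -> "dbcca"
DP table:
           d    b    c    c    a
      0    1    2    3    4    5
  a   1    1    2    3    4    4
  c   2    2    2    2    3    4
  d   3    2    3    3    3    4
  f   4    3    3    4    4    4
  c   5    4    4    3    4    5
  f   6    5    5    4    4    5
Edit distance = dp[6][5] = 5

5


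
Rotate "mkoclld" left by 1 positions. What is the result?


Input: "mkoclld", rotate left by 1
First 1 characters: "m"
Remaining characters: "koclld"
Concatenate remaining + first: "koclld" + "m" = "koclldm"

koclldm


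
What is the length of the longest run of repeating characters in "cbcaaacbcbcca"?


Input: "cbcaaacbcbcca"
Scanning for longest run:
  Position 1 ('b'): new char, reset run to 1
  Position 2 ('c'): new char, reset run to 1
  Position 3 ('a'): new char, reset run to 1
  Position 4 ('a'): continues run of 'a', length=2
  Position 5 ('a'): continues run of 'a', length=3
  Position 6 ('c'): new char, reset run to 1
  Position 7 ('b'): new char, reset run to 1
  Position 8 ('c'): new char, reset run to 1
  Position 9 ('b'): new char, reset run to 1
  Position 10 ('c'): new char, reset run to 1
  Position 11 ('c'): continues run of 'c', length=2
  Position 12 ('a'): new char, reset run to 1
Longest run: 'a' with length 3

3


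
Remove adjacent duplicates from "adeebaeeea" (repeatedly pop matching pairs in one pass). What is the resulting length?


Input: adeebaeeea
Stack-based adjacent duplicate removal:
  Read 'a': push. Stack: a
  Read 'd': push. Stack: ad
  Read 'e': push. Stack: ade
  Read 'e': matches stack top 'e' => pop. Stack: ad
  Read 'b': push. Stack: adb
  Read 'a': push. Stack: adba
  Read 'e': push. Stack: adbae
  Read 'e': matches stack top 'e' => pop. Stack: adba
  Read 'e': push. Stack: adbae
  Read 'a': push. Stack: adbaea
Final stack: "adbaea" (length 6)

6


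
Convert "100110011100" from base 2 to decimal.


Input: "100110011100" in base 2
Positional expansion:
  Digit '1' (value 1) x 2^11 = 2048
  Digit '0' (value 0) x 2^10 = 0
  Digit '0' (value 0) x 2^9 = 0
  Digit '1' (value 1) x 2^8 = 256
  Digit '1' (value 1) x 2^7 = 128
  Digit '0' (value 0) x 2^6 = 0
  Digit '0' (value 0) x 2^5 = 0
  Digit '1' (value 1) x 2^4 = 16
  Digit '1' (value 1) x 2^3 = 8
  Digit '1' (value 1) x 2^2 = 4
  Digit '0' (value 0) x 2^1 = 0
  Digit '0' (value 0) x 2^0 = 0
Sum = 2460

2460


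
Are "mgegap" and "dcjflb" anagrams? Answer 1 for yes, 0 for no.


Strings: "mgegap", "dcjflb"
Sorted first:  aeggmp
Sorted second: bcdfjl
Differ at position 0: 'a' vs 'b' => not anagrams

0


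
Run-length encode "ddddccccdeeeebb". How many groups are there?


Input: ddddccccdeeeebb
Scanning for consecutive runs:
  Group 1: 'd' x 4 (positions 0-3)
  Group 2: 'c' x 4 (positions 4-7)
  Group 3: 'd' x 1 (positions 8-8)
  Group 4: 'e' x 4 (positions 9-12)
  Group 5: 'b' x 2 (positions 13-14)
Total groups: 5

5


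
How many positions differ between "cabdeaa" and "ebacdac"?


Comparing "cabdeaa" and "ebacdac" position by position:
  Position 0: 'c' vs 'e' => DIFFER
  Position 1: 'a' vs 'b' => DIFFER
  Position 2: 'b' vs 'a' => DIFFER
  Position 3: 'd' vs 'c' => DIFFER
  Position 4: 'e' vs 'd' => DIFFER
  Position 5: 'a' vs 'a' => same
  Position 6: 'a' vs 'c' => DIFFER
Positions that differ: 6

6


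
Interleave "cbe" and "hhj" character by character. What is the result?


Interleaving "cbe" and "hhj":
  Position 0: 'c' from first, 'h' from second => "ch"
  Position 1: 'b' from first, 'h' from second => "bh"
  Position 2: 'e' from first, 'j' from second => "ej"
Result: chbhej

chbhej


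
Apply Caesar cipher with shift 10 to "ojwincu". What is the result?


Caesar cipher: shift "ojwincu" by 10
  'o' (pos 14) + 10 = pos 24 = 'y'
  'j' (pos 9) + 10 = pos 19 = 't'
  'w' (pos 22) + 10 = pos 6 = 'g'
  'i' (pos 8) + 10 = pos 18 = 's'
  'n' (pos 13) + 10 = pos 23 = 'x'
  'c' (pos 2) + 10 = pos 12 = 'm'
  'u' (pos 20) + 10 = pos 4 = 'e'
Result: ytgsxme

ytgsxme


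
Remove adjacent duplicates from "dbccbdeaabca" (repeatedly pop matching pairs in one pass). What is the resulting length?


Input: dbccbdeaabca
Stack-based adjacent duplicate removal:
  Read 'd': push. Stack: d
  Read 'b': push. Stack: db
  Read 'c': push. Stack: dbc
  Read 'c': matches stack top 'c' => pop. Stack: db
  Read 'b': matches stack top 'b' => pop. Stack: d
  Read 'd': matches stack top 'd' => pop. Stack: (empty)
  Read 'e': push. Stack: e
  Read 'a': push. Stack: ea
  Read 'a': matches stack top 'a' => pop. Stack: e
  Read 'b': push. Stack: eb
  Read 'c': push. Stack: ebc
  Read 'a': push. Stack: ebca
Final stack: "ebca" (length 4)

4
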